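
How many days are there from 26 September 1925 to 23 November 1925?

September 1925: 30 − 26 = 4 days remain.
Then October (31): 31 days.
November 1–23, 1925: 23 days.
Total: 4 + 31 + 23 = 58 days.

58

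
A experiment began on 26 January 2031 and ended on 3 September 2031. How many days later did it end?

January 2031: 31 − 26 = 5 days remain.
Then February 2031 (28), March (31), April (30), May (31), June (30), July (31), August (31): 28 + 31 + 30 + 31 + 30 + 31 + 31 = 212 days.
September 1–3, 2031: 3 days.
Total: 5 + 212 + 3 = 220 days.

220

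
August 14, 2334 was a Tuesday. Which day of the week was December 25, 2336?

August 14, 2334 → August 14, 2335: 365 days.
August 14, 2335 → August 14, 2336: 366 days (2336 is a leap year).
August 2336: 31 − 14 = 17 days remain.
Then September (30), October (31), November (30): 30 + 31 + 30 = 91 days.
December 1–25, 2336: 25 days.
Residual: 133 days.
Total: 864 days.
864 mod 7 = 3, so 3 days after Tuesday is Friday.

Friday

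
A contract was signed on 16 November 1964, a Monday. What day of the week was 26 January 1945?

Friday

Count forward from the earlier date (January 26, 1945) to the later (November 16, 1964):
From January 26, 1945 to January 26, 1964: 19 years, of which 4 contain a Feb 29 — 15×365 + 4×366 = 6939 days.
January 1964: 31 − 26 = 5 days remain.
Then 9 full months totalling 274 days.
November 1–16, 1964: 16 days.
Residual: 295 days.
Total: 7234 days.
7234 mod 7 = 3, so 3 days before Monday is Friday.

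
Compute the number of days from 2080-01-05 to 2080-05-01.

117

January 2080: 31 − 5 = 26 days remain.
Then February 2080 (29), March (31), April (30): 29 + 31 + 30 = 90 days.
May 1, 2080: 1 day.
Total: 26 + 90 + 1 = 117 days.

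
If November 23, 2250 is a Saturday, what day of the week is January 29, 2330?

Wednesday

From November 23, 2250 to November 23, 2329: 79 years, of which 19 contain a Feb 29 — 60×365 + 19×366 = 28854 days.
(2300 is not a leap year (divisible by 100 but not 400).)
November 2329: 30 − 23 = 7 days remain.
Then December (31): 31 days.
January 1–29, 2330: 29 days.
Residual: 67 days.
Total: 28921 days.
28921 mod 7 = 4, so 4 days after Saturday is Wednesday.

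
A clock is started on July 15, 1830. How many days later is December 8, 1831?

511

July 1830: 31 − 15 = 16 days remain.
Then 16 full months totalling 487 days.
December 1–8, 1831: 8 days.
Total: 16 + 487 + 8 = 511 days.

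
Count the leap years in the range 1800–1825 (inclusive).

Years divisible by 4 in [1800, 1825]: 1800, 1804, 1808, 1812, 1816, 1820, 1824.
Of these, 1800 is divisible by 100 but not 400, so not leap.
Leap years: 7 − 1 = 6.

6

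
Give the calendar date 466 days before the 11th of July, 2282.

the 1st of April, 2281

Count 466 days before July 11, 2282:
Day-of-year of April 1, 2281: 91.
Day-of-year of July 11, 2282: 192.
2281 has 365 days, so 365 − 91 = 274 days remain in 2281.
Total: 274 + 192 = 466 days.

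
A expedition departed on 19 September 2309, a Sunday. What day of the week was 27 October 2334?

From September 19, 2309 to September 19, 2334: 25 years, of which 6 contain a Feb 29 — 19×365 + 6×366 = 9131 days.
September 2334: 30 − 19 = 11 days remain.
October 1–27, 2334: 27 days.
Residual: 38 days.
Total: 9169 days.
9169 mod 7 = 6, so 6 days after Sunday is Saturday.

Saturday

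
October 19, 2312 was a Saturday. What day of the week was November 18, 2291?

Wednesday

Count forward from the earlier date (November 18, 2291) to the later (October 19, 2312):
From November 18, 2291 to November 18, 2311: 20 years, of which 4 contain a Feb 29 — 16×365 + 4×366 = 7304 days.
(2300 is not a leap year (divisible by 100 but not 400).)
November 2311: 30 − 18 = 12 days remain.
Then 10 full months totalling 305 days.
October 1–19, 2312: 19 days.
Residual: 336 days.
Total: 7640 days.
7640 mod 7 = 3, so 3 days before Saturday is Wednesday.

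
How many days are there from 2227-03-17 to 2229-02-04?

March 17, 2227 → March 17, 2228: 366 days (2228 is a leap year).
March 2228: 31 − 17 = 14 days remain.
Then 10 full months totalling 306 days.
February 1–4, 2229: 4 days (2229 is not a leap year).
Residual: 324 days.
Total: 690 days.

690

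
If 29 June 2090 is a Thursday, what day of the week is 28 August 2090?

June 2090: 30 − 29 = 1 day remains.
Then July (31): 31 days.
August 1–28, 2090: 28 days.
Total: 1 + 31 + 28 = 60 days.
60 mod 7 = 4, so 4 days after Thursday is Monday.

Monday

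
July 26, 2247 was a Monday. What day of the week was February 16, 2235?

Count forward from the earlier date (February 16, 2235) to the later (July 26, 2247):
Day-of-year of February 16, 2235: 47.
Day-of-year of July 26, 2247: 207.
2235 has 365 days, so 365 − 47 = 318 days remain in 2235.
Full years 2236–2246: 8 common + 3 leap = 8×365 + 3×366 = 4018 days.
Total: 318 + 4018 + 207 = 4543 days.
4543 is a multiple of 7, so February 16, 2235 falls on the same weekday: Monday.

Monday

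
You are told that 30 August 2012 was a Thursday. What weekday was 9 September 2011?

Friday

Count forward from the earlier date (September 9, 2011) to the later (August 30, 2012):
September 2011: 30 − 9 = 21 days remain.
Then 10 full months totalling 305 days.
August 1–30, 2012: 30 days.
Residual: 356 days.
Total: 356 days.
356 mod 7 = 6, so 6 days before Thursday is Friday.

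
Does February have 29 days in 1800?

No

1800 is not a leap year (divisible by 100 but not 400).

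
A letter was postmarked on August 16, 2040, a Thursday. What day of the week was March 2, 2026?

Monday

Count forward from the earlier date (March 2, 2026) to the later (August 16, 2040):
Day-of-year of March 2, 2026: 61.
Day-of-year of August 16, 2040: 229.
2026 has 365 days, so 365 − 61 = 304 days remain in 2026.
Full years 2027–2039: 10 common + 3 leap = 10×365 + 3×366 = 4748 days.
Total: 304 + 4748 + 229 = 5281 days.
5281 mod 7 = 3, so 3 days before Thursday is Monday.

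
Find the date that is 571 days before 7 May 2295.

13 October 2293

Count 571 days before May 7, 2295:
October 2293: 31 − 13 = 18 days remain.
Then 18 full months totalling 546 days.
May 1–7, 2295: 7 days.
Total: 18 + 546 + 7 = 571 days.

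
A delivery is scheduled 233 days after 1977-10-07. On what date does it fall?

1978-05-28

Count 233 days after October 7, 1977:
October 1977: 31 − 7 = 24 days remain.
Then November (30), December (31), January (31), February 1978 (28), March (31), April (30): 30 + 31 + 31 + 28 + 31 + 30 = 181 days.
May 1–28, 1978: 28 days.
Residual: 233 days.
Total: 233 days.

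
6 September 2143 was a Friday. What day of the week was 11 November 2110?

Tuesday

Count forward from the earlier date (November 11, 2110) to the later (September 6, 2143):
Day-of-year of November 11, 2110: 315.
Day-of-year of September 6, 2143: 249.
2110 has 365 days, so 365 − 315 = 50 days remain in 2110.
Full years 2111–2142: 24 common + 8 leap = 24×365 + 8×366 = 11688 days.
Total: 50 + 11688 + 249 = 11987 days.
11987 mod 7 = 3, so 3 days before Friday is Tuesday.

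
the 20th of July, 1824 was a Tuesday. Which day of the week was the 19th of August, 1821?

Count forward from the earlier date (August 19, 1821) to the later (July 20, 1824):
Day-of-year of August 19, 1821: 231.
Day-of-year of July 20, 1824: 202.
1821 has 365 days, so 365 − 231 = 134 days remain in 1821.
Full years: 1822: 365; 1823: 365. Sum = 730.
Total: 134 + 730 + 202 = 1066 days.
1066 mod 7 = 2, so 2 days before Tuesday is Sunday.

Sunday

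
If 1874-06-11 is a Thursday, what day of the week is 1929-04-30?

Tuesday

Day-of-year of June 11, 1874: 162.
Day-of-year of April 30, 1929: 120.
1874 has 365 days, so 365 − 162 = 203 days remain in 1874.
Full years 1875–1928: 41 common + 13 leap = 41×365 + 13×366 = 19723 days.
Total: 203 + 19723 + 120 = 20046 days.
20046 mod 7 = 5, so 5 days after Thursday is Tuesday.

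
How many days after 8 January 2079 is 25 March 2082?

January 8, 2079 → January 8, 2080: 365 days.
January 8, 2080 → January 8, 2081: 366 days (2080 is a leap year).
January 8, 2081 → January 8, 2082: 365 days.
January 2082: 31 − 8 = 23 days remain.
Then February 2082 (28): 28 days.
March 1–25, 2082: 25 days.
Residual: 76 days.
Total: 1172 days.

1172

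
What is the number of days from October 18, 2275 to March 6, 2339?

From October 18, 2275 to October 18, 2338: 63 years, of which 15 contain a Feb 29 — 48×365 + 15×366 = 23010 days.
(2300 is not a leap year (divisible by 100 but not 400).)
October 2338: 31 − 18 = 13 days remain.
Then November (30), December (31), January (31), February 2339 (28): 30 + 31 + 31 + 28 = 120 days.
March 1–6, 2339: 6 days.
Residual: 139 days.
Total: 23149 days.

23149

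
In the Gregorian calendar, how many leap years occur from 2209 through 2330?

29

Years divisible by 4: 2212, 2216, …, 2328 — 30 in all.
Of these, 2300 is divisible by 100 but not 400, so not leap.
Leap years: 30 − 1 = 29.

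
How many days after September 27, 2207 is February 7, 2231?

8534

Day-of-year of September 27, 2207: 270.
Day-of-year of February 7, 2231: 38.
2207 has 365 days, so 365 − 270 = 95 days remain in 2207.
Full years 2208–2230: 17 common + 6 leap = 17×365 + 6×366 = 8401 days.
Total: 95 + 8401 + 38 = 8534 days.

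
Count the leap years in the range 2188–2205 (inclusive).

4

Years divisible by 4 in [2188, 2205]: 2188, 2192, 2196, 2200, 2204.
Of these, 2200 is divisible by 100 but not 400, so not leap.
Leap years: 5 − 1 = 4.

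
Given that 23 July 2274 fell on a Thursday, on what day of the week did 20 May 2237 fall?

Count forward from the earlier date (May 20, 2237) to the later (July 23, 2274):
Day-of-year of May 20, 2237: 140.
Day-of-year of July 23, 2274: 204.
2237 has 365 days, so 365 − 140 = 225 days remain in 2237.
Full years 2238–2273: 27 common + 9 leap = 27×365 + 9×366 = 13149 days.
Total: 225 + 13149 + 204 = 13578 days.
13578 mod 7 = 5, so 5 days before Thursday is Saturday.

Saturday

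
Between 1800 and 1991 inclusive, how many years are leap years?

46

Years divisible by 4: 1800, 1804, …, 1988 — 48 in all.
Of these, 1800, 1900 are divisible by 100 but not 400, so not leap.
Leap years: 48 − 2 = 46.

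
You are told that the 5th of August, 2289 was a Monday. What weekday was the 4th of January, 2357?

Friday

Day-of-year of August 5, 2289: 217.
Day-of-year of January 4, 2357: 4.
2289 has 365 days, so 365 − 217 = 148 days remain in 2289.
Full years 2290–2356: 51 common + 16 leap = 51×365 + 16×366 = 24471 days.
Total: 148 + 24471 + 4 = 24623 days.
24623 mod 7 = 4, so 4 days after Monday is Friday.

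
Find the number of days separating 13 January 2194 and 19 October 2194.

279

January 2194: 31 − 13 = 18 days remain.
Then February 2194 (28), March (31), April (30), May (31), June (30), July (31), August (31), September (30): 28 + 31 + 30 + 31 + 30 + 31 + 31 + 30 = 242 days.
October 1–19, 2194: 19 days.
Total: 18 + 242 + 19 = 279 days.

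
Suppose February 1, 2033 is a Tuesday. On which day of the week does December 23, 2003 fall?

Count forward from the earlier date (December 23, 2003) to the later (February 1, 2033):
From December 23, 2003 to December 23, 2032: 29 years, of which 8 contain a Feb 29 — 21×365 + 8×366 = 10593 days.
December 2032: 31 − 23 = 8 days remain.
Then January (31): 31 days.
February 1, 2033: 1 day (2033 is not a leap year).
Residual: 40 days.
Total: 10633 days.
10633 is a multiple of 7, so December 23, 2003 falls on the same weekday: Tuesday.

Tuesday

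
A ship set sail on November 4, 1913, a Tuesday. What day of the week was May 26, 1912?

Count forward from the earlier date (May 26, 1912) to the later (November 4, 1913):
May 26, 1912 → May 26, 1913: 365 days.
May 1913: 31 − 26 = 5 days remain.
Then June (30), July (31), August (31), September (30), October (31): 30 + 31 + 31 + 30 + 31 = 153 days.
November 1–4, 1913: 4 days.
Residual: 162 days.
Total: 527 days.
527 mod 7 = 2, so 2 days before Tuesday is Sunday.

Sunday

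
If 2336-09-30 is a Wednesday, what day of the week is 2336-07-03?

Friday

Count forward from the earlier date (July 3, 2336) to the later (September 30, 2336):
July 2336: 31 − 3 = 28 days remain.
Then August (31): 31 days.
September 1–30, 2336: 30 days.
Total: 28 + 31 + 30 = 89 days.
89 mod 7 = 5, so 5 days before Wednesday is Friday.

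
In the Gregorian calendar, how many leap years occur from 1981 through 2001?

5

Years divisible by 4 in [1981, 2001]: 1984, 1988, 1992, 1996, 2000.
2000 is divisible by 400, so still leap.
No century exceptions apply. Count: 5.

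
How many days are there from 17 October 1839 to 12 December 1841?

October 17, 1839 → October 17, 1840: 366 days (1840 is a leap year).
October 17, 1840 → October 17, 1841: 365 days.
October 1841: 31 − 17 = 14 days remain.
Then November (30): 30 days.
December 1–12, 1841: 12 days.
Residual: 56 days.
Total: 787 days.

787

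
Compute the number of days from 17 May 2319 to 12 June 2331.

4409

Day-of-year of May 17, 2319: 137.
Day-of-year of June 12, 2331: 163.
2319 has 365 days, so 365 − 137 = 228 days remain in 2319.
Full years 2320–2330: 8 common + 3 leap = 8×365 + 3×366 = 4018 days.
Total: 228 + 4018 + 163 = 4409 days.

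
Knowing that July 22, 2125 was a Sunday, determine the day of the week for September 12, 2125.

Wednesday

July 2125: 31 − 22 = 9 days remain.
Then August (31): 31 days.
September 1–12, 2125: 12 days.
Total: 9 + 31 + 12 = 52 days.
52 mod 7 = 3, so 3 days after Sunday is Wednesday.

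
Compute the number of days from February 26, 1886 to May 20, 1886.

83

February 1886: 28 − 26 = 2 days remain (1886 is not a leap year, so February has 28 days).
Then March (31), April (30): 31 + 30 = 61 days.
May 1–20, 1886: 20 days.
Total: 2 + 61 + 20 = 83 days.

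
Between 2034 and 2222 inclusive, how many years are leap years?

45

Years divisible by 4: 2036, 2040, …, 2220 — 47 in all.
Of these, 2100, 2200 are divisible by 100 but not 400, so not leap.
Leap years: 47 − 2 = 45.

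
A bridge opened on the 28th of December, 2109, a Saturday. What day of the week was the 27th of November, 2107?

Sunday

Count forward from the earlier date (November 27, 2107) to the later (December 28, 2109):
November 2107: 30 − 27 = 3 days remain.
Then 24 full months totalling 731 days.
December 1–28, 2109: 28 days.
Total: 3 + 731 + 28 = 762 days.
762 mod 7 = 6, so 6 days before Saturday is Sunday.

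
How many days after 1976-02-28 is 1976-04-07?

February 1976: 29 − 28 = 1 day remains (1976 is a leap year, so February has 29 days).
Then March (31): 31 days.
April 1–7, 1976: 7 days.
Total: 1 + 31 + 7 = 39 days.

39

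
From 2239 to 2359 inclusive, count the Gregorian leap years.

Years divisible by 4: 2240, 2244, …, 2356 — 30 in all.
Of these, 2300 is divisible by 100 but not 400, so not leap.
Leap years: 30 − 1 = 29.

29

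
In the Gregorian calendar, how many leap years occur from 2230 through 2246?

Years divisible by 4 in [2230, 2246]: 2232, 2236, 2240, 2244.
No century exceptions apply. Count: 4.

4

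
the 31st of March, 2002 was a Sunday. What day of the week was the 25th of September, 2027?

Saturday

From March 31, 2002 to March 31, 2027: 25 years, of which 6 contain a Feb 29 — 19×365 + 6×366 = 9131 days.
March 2027: 31 − 31 = 0 days remain.
Then April (30), May (31), June (30), July (31), August (31): 30 + 31 + 30 + 31 + 31 = 153 days.
September 1–25, 2027: 25 days.
Residual: 178 days.
Total: 9309 days.
9309 mod 7 = 6, so 6 days after Sunday is Saturday.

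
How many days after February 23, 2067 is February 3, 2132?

Day-of-year of February 23, 2067: 54.
Day-of-year of February 3, 2132: 34.
2067 has 365 days, so 365 − 54 = 311 days remain in 2067.
Full years 2068–2131: 49 common + 15 leap = 49×365 + 15×366 = 23375 days.
Total: 311 + 23375 + 34 = 23720 days.

23720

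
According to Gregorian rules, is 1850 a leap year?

No

1850 is not a leap year.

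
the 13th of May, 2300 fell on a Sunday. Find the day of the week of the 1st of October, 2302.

Wednesday

May 13, 2300 → May 13, 2301: 365 days.
May 13, 2301 → May 13, 2302: 365 days.
May 2302: 31 − 13 = 18 days remain.
Then June (30), July (31), August (31), September (30): 30 + 31 + 31 + 30 = 122 days.
October 1, 2302: 1 day.
Residual: 141 days.
Total: 871 days.
871 mod 7 = 3, so 3 days after Sunday is Wednesday.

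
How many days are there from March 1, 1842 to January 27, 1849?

2524

Day-of-year of March 1, 1842: 60.
Day-of-year of January 27, 1849: 27.
1842 has 365 days, so 365 − 60 = 305 days remain in 1842.
Full years: 1843: 365; 1844: 366; 1845: 365; 1846: 365; 1847: 365; 1848: 366. Sum = 2192.
Total: 305 + 2192 + 27 = 2524 days.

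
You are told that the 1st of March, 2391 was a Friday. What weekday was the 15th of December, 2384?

Saturday

Count forward from the earlier date (December 15, 2384) to the later (March 1, 2391):
Day-of-year of December 15, 2384: 350.
Day-of-year of March 1, 2391: 60.
2384 has 366 days, so 366 − 350 = 16 days remain in 2384.
Full years: 2385: 365; 2386: 365; 2387: 365; 2388: 366; 2389: 365; 2390: 365. Sum = 2191.
Total: 16 + 2191 + 60 = 2267 days.
2267 mod 7 = 6, so 6 days before Friday is Saturday.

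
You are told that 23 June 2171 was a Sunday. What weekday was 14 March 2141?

Tuesday

Count forward from the earlier date (March 14, 2141) to the later (June 23, 2171):
Day-of-year of March 14, 2141: 73.
Day-of-year of June 23, 2171: 174.
2141 has 365 days, so 365 − 73 = 292 days remain in 2141.
Full years 2142–2170: 22 common + 7 leap = 22×365 + 7×366 = 10592 days.
Total: 292 + 10592 + 174 = 11058 days.
11058 mod 7 = 5, so 5 days before Sunday is Tuesday.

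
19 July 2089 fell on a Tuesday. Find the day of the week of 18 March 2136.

Day-of-year of July 19, 2089: 200.
Day-of-year of March 18, 2136: 78.
2089 has 365 days, so 365 − 200 = 165 days remain in 2089.
Full years 2090–2135: 36 common + 10 leap = 36×365 + 10×366 = 16800 days.
Total: 165 + 16800 + 78 = 17043 days.
17043 mod 7 = 5, so 5 days after Tuesday is Sunday.

Sunday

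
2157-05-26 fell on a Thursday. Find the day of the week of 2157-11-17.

Thursday

May 2157: 31 − 26 = 5 days remain.
Then June (30), July (31), August (31), September (30), October (31): 30 + 31 + 31 + 30 + 31 = 153 days.
November 1–17, 2157: 17 days.
Total: 5 + 153 + 17 = 175 days.
175 is a multiple of 7, so 2157-11-17 falls on the same weekday: Thursday.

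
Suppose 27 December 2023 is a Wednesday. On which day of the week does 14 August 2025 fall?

December 27, 2023 → December 27, 2024: 366 days (2024 is a leap year).
December 2024: 31 − 27 = 4 days remain.
Then January (31), February 2025 (28), March (31), April (30), May (31), June (30), July (31): 31 + 28 + 31 + 30 + 31 + 30 + 31 = 212 days.
August 1–14, 2025: 14 days.
Residual: 230 days.
Total: 596 days.
596 mod 7 = 1, so 1 day after Wednesday is Thursday.

Thursday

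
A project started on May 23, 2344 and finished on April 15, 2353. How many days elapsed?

3249

From May 23, 2344 to May 23, 2352: 8 years, of which 2 contain a Feb 29 — 6×365 + 2×366 = 2922 days.
May 2352: 31 − 23 = 8 days remain.
Then 10 full months totalling 304 days.
April 1–15, 2353: 15 days.
Residual: 327 days.
Total: 3249 days.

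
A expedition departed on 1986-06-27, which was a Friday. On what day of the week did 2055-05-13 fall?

Day-of-year of June 27, 1986: 178.
Day-of-year of May 13, 2055: 133.
1986 has 365 days, so 365 − 178 = 187 days remain in 1986.
Full years 1987–2054: 51 common + 17 leap = 51×365 + 17×366 = 24837 days.
Total: 187 + 24837 + 133 = 25157 days.
25157 mod 7 = 6, so 6 days after Friday is Thursday.

Thursday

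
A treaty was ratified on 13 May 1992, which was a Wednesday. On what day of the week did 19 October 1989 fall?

Thursday

Count forward from the earlier date (October 19, 1989) to the later (May 13, 1992):
October 19, 1989 → October 19, 1990: 365 days.
October 19, 1990 → October 19, 1991: 365 days.
October 1991: 31 − 19 = 12 days remain.
Then November (30), December (31), January (31), February 1992 (29), March (31), April (30): 30 + 31 + 31 + 29 + 31 + 30 = 182 days.
May 1–13, 1992: 13 days.
Residual: 207 days.
Total: 937 days.
937 mod 7 = 6, so 6 days before Wednesday is Thursday.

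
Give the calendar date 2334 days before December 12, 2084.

July 23, 2078

Count 2334 days before December 12, 2084:
July 23, 2078 → July 23, 2079: 365 days.
July 23, 2079 → July 23, 2080: 366 days (2080 is a leap year).
July 23, 2080 → July 23, 2081: 365 days.
July 23, 2081 → July 23, 2082: 365 days.
July 23, 2082 → July 23, 2083: 365 days.
July 23, 2083 → July 23, 2084: 366 days (2084 is a leap year).
July 2084: 31 − 23 = 8 days remain.
Then August (31), September (30), October (31), November (30): 31 + 30 + 31 + 30 = 122 days.
December 1–12, 2084: 12 days.
Residual: 142 days.
Total: 2334 days.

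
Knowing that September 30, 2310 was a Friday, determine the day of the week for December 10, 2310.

Saturday

September 2310: 30 − 30 = 0 days remain.
Then October (31), November (30): 31 + 30 = 61 days.
December 1–10, 2310: 10 days.
Total: 0 + 61 + 10 = 71 days.
71 mod 7 = 1, so 1 day after Friday is Saturday.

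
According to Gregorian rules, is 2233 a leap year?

No

2233 is not a leap year.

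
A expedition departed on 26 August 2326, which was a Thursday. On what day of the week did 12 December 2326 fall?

Sunday

August 2326: 31 − 26 = 5 days remain.
Then September (30), October (31), November (30): 30 + 31 + 30 = 91 days.
December 1–12, 2326: 12 days.
Total: 5 + 91 + 12 = 108 days.
108 mod 7 = 3, so 3 days after Thursday is Sunday.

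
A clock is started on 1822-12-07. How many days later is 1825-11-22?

December 7, 1822 → December 7, 1823: 365 days.
December 7, 1823 → December 7, 1824: 366 days (1824 is a leap year).
December 1824: 31 − 7 = 24 days remain.
Then 10 full months totalling 304 days.
November 1–22, 1825: 22 days.
Residual: 350 days.
Total: 1081 days.

1081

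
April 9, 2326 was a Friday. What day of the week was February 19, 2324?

Tuesday

Count forward from the earlier date (February 19, 2324) to the later (April 9, 2326):
February 19, 2324 → February 19, 2325: 366 days (2324 is a leap year).
February 19, 2325 → February 19, 2326: 365 days.
February 2326: 28 − 19 = 9 days remain (2326 is not a leap year, so February has 28 days).
Then March (31): 31 days.
April 1–9, 2326: 9 days.
Residual: 49 days.
Total: 780 days.
780 mod 7 = 3, so 3 days before Friday is Tuesday.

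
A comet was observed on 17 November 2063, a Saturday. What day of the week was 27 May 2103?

Sunday

Day-of-year of November 17, 2063: 321.
Day-of-year of May 27, 2103: 147.
2063 has 365 days, so 365 − 321 = 44 days remain in 2063.
Full years 2064–2102: 30 common + 9 leap = 30×365 + 9×366 = 14244 days.
Total: 44 + 14244 + 147 = 14435 days.
14435 mod 7 = 1, so 1 day after Saturday is Sunday.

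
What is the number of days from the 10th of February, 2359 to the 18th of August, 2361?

February 10, 2359 → February 10, 2360: 365 days.
February 10, 2360 → February 10, 2361: 366 days (2360 is a leap year).
February 2361: 28 − 10 = 18 days remain (2361 is not a leap year, so February has 28 days).
Then March (31), April (30), May (31), June (30), July (31): 31 + 30 + 31 + 30 + 31 = 153 days.
August 1–18, 2361: 18 days.
Residual: 189 days.
Total: 920 days.

920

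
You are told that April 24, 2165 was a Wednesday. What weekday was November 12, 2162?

Count forward from the earlier date (November 12, 2162) to the later (April 24, 2165):
Day-of-year of November 12, 2162: 316.
Day-of-year of April 24, 2165: 114.
2162 has 365 days, so 365 − 316 = 49 days remain in 2162.
Full years: 2163: 365; 2164: 366. Sum = 731.
Total: 49 + 731 + 114 = 894 days.
894 mod 7 = 5, so 5 days before Wednesday is Friday.

Friday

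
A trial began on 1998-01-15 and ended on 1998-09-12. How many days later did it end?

240

January 1998: 31 − 15 = 16 days remain.
Then February 1998 (28), March (31), April (30), May (31), June (30), July (31), August (31): 28 + 31 + 30 + 31 + 30 + 31 + 31 = 212 days.
September 1–12, 1998: 12 days.
Total: 16 + 212 + 12 = 240 days.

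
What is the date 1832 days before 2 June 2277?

27 May 2272

Count 1832 days before June 2, 2277:
May 27, 2272 → May 27, 2273: 365 days.
May 27, 2273 → May 27, 2274: 365 days.
May 27, 2274 → May 27, 2275: 365 days.
May 27, 2275 → May 27, 2276: 366 days (2276 is a leap year).
May 27, 2276 → May 27, 2277: 365 days.
May 2277: 31 − 27 = 4 days remain.
June 1–2, 2277: 2 days.
Residual: 6 days.
Total: 1832 days.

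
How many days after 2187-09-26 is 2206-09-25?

6938

From September 26, 2187 to September 26, 2205: 18 years, of which 4 contain a Feb 29 — 14×365 + 4×366 = 6574 days.
(2200 is not a leap year (divisible by 100 but not 400).)
September 2205: 30 − 26 = 4 days remain.
Then 11 full months totalling 335 days.
September 1–25, 2206: 25 days.
Residual: 364 days.
Total: 6938 days.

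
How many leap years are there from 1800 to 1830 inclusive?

7

Years divisible by 4 in [1800, 1830]: 1800, 1804, 1808, 1812, 1816, 1820, 1824, 1828.
Of these, 1800 is divisible by 100 but not 400, so not leap.
Leap years: 8 − 1 = 7.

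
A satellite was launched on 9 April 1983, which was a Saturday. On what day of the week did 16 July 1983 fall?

April 1983: 30 − 9 = 21 days remain.
Then May (31), June (30): 31 + 30 = 61 days.
July 1–16, 1983: 16 days.
Total: 21 + 61 + 16 = 98 days.
98 is a multiple of 7, so 16 July 1983 falls on the same weekday: Saturday.

Saturday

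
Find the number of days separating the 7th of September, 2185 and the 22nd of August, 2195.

From September 7, 2185 to September 7, 2194: 9 years, of which 2 contain a Feb 29 — 7×365 + 2×366 = 3287 days.
September 2194: 30 − 7 = 23 days remain.
Then 10 full months totalling 304 days.
August 1–22, 2195: 22 days.
Residual: 349 days.
Total: 3636 days.

3636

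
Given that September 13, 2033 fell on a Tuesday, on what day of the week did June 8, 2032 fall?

Tuesday

Count forward from the earlier date (June 8, 2032) to the later (September 13, 2033):
Day-of-year of June 8, 2032: 160.
Day-of-year of September 13, 2033: 256.
2032 has 366 days, so 366 − 160 = 206 days remain in 2032.
Total: 206 + 256 = 462 days.
462 is a multiple of 7, so June 8, 2032 falls on the same weekday: Tuesday.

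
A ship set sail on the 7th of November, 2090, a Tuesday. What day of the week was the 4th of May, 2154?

Saturday

From November 7, 2090 to November 7, 2153: 63 years, of which 15 contain a Feb 29 — 48×365 + 15×366 = 23010 days.
(2100 is not a leap year (divisible by 100 but not 400).)
November 2153: 30 − 7 = 23 days remain.
Then December (31), January (31), February 2154 (28), March (31), April (30): 31 + 31 + 28 + 31 + 30 = 151 days.
May 1–4, 2154: 4 days.
Residual: 178 days.
Total: 23188 days.
23188 mod 7 = 4, so 4 days after Tuesday is Saturday.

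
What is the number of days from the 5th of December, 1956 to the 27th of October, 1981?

9092

Day-of-year of December 5, 1956: 340.
Day-of-year of October 27, 1981: 300.
1956 has 366 days, so 366 − 340 = 26 days remain in 1956.
Full years 1957–1980: 18 common + 6 leap = 18×365 + 6×366 = 8766 days.
Total: 26 + 8766 + 300 = 9092 days.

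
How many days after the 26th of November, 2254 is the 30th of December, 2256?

November 2254: 30 − 26 = 4 days remain.
Then 24 full months totalling 731 days.
December 1–30, 2256: 30 days.
Total: 4 + 731 + 30 = 765 days.

765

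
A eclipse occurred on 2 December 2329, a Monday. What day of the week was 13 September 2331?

Sunday

Day-of-year of December 2, 2329: 336.
Day-of-year of September 13, 2331: 256.
2329 has 365 days, so 365 − 336 = 29 days remain in 2329.
Full years: 2330: 365. Sum = 365.
Total: 29 + 365 + 256 = 650 days.
650 mod 7 = 6, so 6 days after Monday is Sunday.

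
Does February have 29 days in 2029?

2029 is not a leap year.

No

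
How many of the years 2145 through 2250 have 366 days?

Years divisible by 4: 2148, 2152, …, 2248 — 26 in all.
Of these, 2200 is divisible by 100 but not 400, so not leap.
Leap years: 26 − 1 = 25.

25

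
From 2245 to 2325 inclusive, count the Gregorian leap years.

19

Years divisible by 4: 2248, 2252, …, 2324 — 20 in all.
Of these, 2300 is divisible by 100 but not 400, so not leap.
Leap years: 20 − 1 = 19.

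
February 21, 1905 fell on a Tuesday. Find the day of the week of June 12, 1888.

Count forward from the earlier date (June 12, 1888) to the later (February 21, 1905):
From June 12, 1888 to June 12, 1904: 16 years, of which 3 contain a Feb 29 — 13×365 + 3×366 = 5843 days.
(1900 is not a leap year (divisible by 100 but not 400).)
June 1904: 30 − 12 = 18 days remain.
Then July (31), August (31), September (30), October (31), November (30), December (31), January (31): 31 + 31 + 30 + 31 + 30 + 31 + 31 = 215 days.
February 1–21, 1905: 21 days (1905 is not a leap year).
Residual: 254 days.
Total: 6097 days.
6097 is a multiple of 7, so June 12, 1888 falls on the same weekday: Tuesday.

Tuesday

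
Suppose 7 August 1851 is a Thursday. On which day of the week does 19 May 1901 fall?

From August 7, 1851 to August 7, 1900: 49 years, of which 12 contain a Feb 29 — 37×365 + 12×366 = 17897 days.
(1900 is not a leap year (divisible by 100 but not 400).)
August 1900: 31 − 7 = 24 days remain.
Then September (30), October (31), November (30), December (31), January (31), February 1901 (28), March (31), April (30): 30 + 31 + 30 + 31 + 31 + 28 + 31 + 30 = 242 days.
May 1–19, 1901: 19 days.
Residual: 285 days.
Total: 18182 days.
18182 mod 7 = 3, so 3 days after Thursday is Sunday.

Sunday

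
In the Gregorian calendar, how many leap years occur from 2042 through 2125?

Years divisible by 4: 2044, 2048, …, 2124 — 21 in all.
Of these, 2100 is divisible by 100 but not 400, so not leap.
Leap years: 21 − 1 = 20.

20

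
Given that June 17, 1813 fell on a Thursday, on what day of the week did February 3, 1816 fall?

Day-of-year of June 17, 1813: 168.
Day-of-year of February 3, 1816: 34.
1813 has 365 days, so 365 − 168 = 197 days remain in 1813.
Full years: 1814: 365; 1815: 365. Sum = 730.
Total: 197 + 730 + 34 = 961 days.
961 mod 7 = 2, so 2 days after Thursday is Saturday.

Saturday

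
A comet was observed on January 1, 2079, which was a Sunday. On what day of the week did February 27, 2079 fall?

Monday

January 2079: 31 − 1 = 30 days remain.
February 1–27, 2079: 27 days (2079 is not a leap year).
Total: 30 + 27 = 57 days.
57 mod 7 = 1, so 1 day after Sunday is Monday.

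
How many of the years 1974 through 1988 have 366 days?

4

Years divisible by 4 in [1974, 1988]: 1976, 1980, 1984, 1988.
No century exceptions apply. Count: 4.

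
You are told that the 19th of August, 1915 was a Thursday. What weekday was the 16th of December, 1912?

Monday

Count forward from the earlier date (December 16, 1912) to the later (August 19, 1915):
Day-of-year of December 16, 1912: 351.
Day-of-year of August 19, 1915: 231.
1912 has 366 days, so 366 − 351 = 15 days remain in 1912.
Full years: 1913: 365; 1914: 365. Sum = 730.
Total: 15 + 730 + 231 = 976 days.
976 mod 7 = 3, so 3 days before Thursday is Monday.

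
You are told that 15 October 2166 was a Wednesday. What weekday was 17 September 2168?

Saturday

October 2166: 31 − 15 = 16 days remain.
Then 22 full months totalling 670 days.
September 1–17, 2168: 17 days.
Total: 16 + 670 + 17 = 703 days.
703 mod 7 = 3, so 3 days after Wednesday is Saturday.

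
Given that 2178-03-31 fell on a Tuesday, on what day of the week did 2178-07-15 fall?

March 2178: 31 − 31 = 0 days remain.
Then April (30), May (31), June (30): 30 + 31 + 30 = 91 days.
July 1–15, 2178: 15 days.
Total: 0 + 91 + 15 = 106 days.
106 mod 7 = 1, so 1 day after Tuesday is Wednesday.

Wednesday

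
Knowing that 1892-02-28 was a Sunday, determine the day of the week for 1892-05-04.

Wednesday

February 1892: 29 − 28 = 1 day remains (1892 is a leap year, so February has 29 days).
Then March (31), April (30): 31 + 30 = 61 days.
May 1–4, 1892: 4 days.
Total: 1 + 61 + 4 = 66 days.
66 mod 7 = 3, so 3 days after Sunday is Wednesday.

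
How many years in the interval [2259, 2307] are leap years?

Years divisible by 4 in [2259, 2307]: 2260, 2264, 2268, 2272, 2276, 2280, 2284, 2288, 2292, 2296, 2300, 2304.
Of these, 2300 is divisible by 100 but not 400, so not leap.
Leap years: 12 − 1 = 11.

11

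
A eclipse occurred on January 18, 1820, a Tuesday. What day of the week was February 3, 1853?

Thursday

From January 18, 1820 to January 18, 1853: 33 years, of which 9 contain a Feb 29 — 24×365 + 9×366 = 12054 days.
January 1853: 31 − 18 = 13 days remain.
February 1–3, 1853: 3 days (1853 is not a leap year).
Residual: 16 days.
Total: 12070 days.
12070 mod 7 = 2, so 2 days after Tuesday is Thursday.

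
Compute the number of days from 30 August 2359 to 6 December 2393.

12517

From August 30, 2359 to August 30, 2393: 34 years, of which 9 contain a Feb 29 — 25×365 + 9×366 = 12419 days.
August 2393: 31 − 30 = 1 day remains.
Then September (30), October (31), November (30): 30 + 31 + 30 = 91 days.
December 1–6, 2393: 6 days.
Residual: 98 days.
Total: 12517 days.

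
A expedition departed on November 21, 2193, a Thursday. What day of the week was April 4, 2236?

Monday

Day-of-year of November 21, 2193: 325.
Day-of-year of April 4, 2236: 95.
2193 has 365 days, so 365 − 325 = 40 days remain in 2193.
Full years 2194–2235: 33 common + 9 leap = 33×365 + 9×366 = 15339 days.
Total: 40 + 15339 + 95 = 15474 days.
15474 mod 7 = 4, so 4 days after Thursday is Monday.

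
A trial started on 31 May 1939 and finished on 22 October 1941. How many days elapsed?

May 31, 1939 → May 31, 1940: 366 days (1940 is a leap year).
May 31, 1940 → May 31, 1941: 365 days.
May 1941: 31 − 31 = 0 days remain.
Then June (30), July (31), August (31), September (30): 30 + 31 + 31 + 30 = 122 days.
October 1–22, 1941: 22 days.
Residual: 144 days.
Total: 875 days.

875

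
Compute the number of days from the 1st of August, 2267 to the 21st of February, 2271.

1300

August 1, 2267 → August 1, 2268: 366 days (2268 is a leap year).
August 1, 2268 → August 1, 2269: 365 days.
August 1, 2269 → August 1, 2270: 365 days.
August 2270: 31 − 1 = 30 days remain.
Then September (30), October (31), November (30), December (31), January (31): 30 + 31 + 30 + 31 + 31 = 153 days.
February 1–21, 2271: 21 days (2271 is not a leap year).
Residual: 204 days.
Total: 1300 days.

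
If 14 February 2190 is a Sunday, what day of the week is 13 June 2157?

Count forward from the earlier date (June 13, 2157) to the later (February 14, 2190):
From June 13, 2157 to June 13, 2189: 32 years, of which 8 contain a Feb 29 — 24×365 + 8×366 = 11688 days.
June 2189: 30 − 13 = 17 days remain.
Then July (31), August (31), September (30), October (31), November (30), December (31), January (31): 31 + 31 + 30 + 31 + 30 + 31 + 31 = 215 days.
February 1–14, 2190: 14 days (2190 is not a leap year).
Residual: 246 days.
Total: 11934 days.
11934 mod 7 = 6, so 6 days before Sunday is Monday.

Monday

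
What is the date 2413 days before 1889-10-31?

1883-03-24

Count 2413 days before October 31, 1889:
March 24, 1883 → March 24, 1884: 366 days (1884 is a leap year).
March 24, 1884 → March 24, 1885: 365 days.
March 24, 1885 → March 24, 1886: 365 days.
March 24, 1886 → March 24, 1887: 365 days.
March 24, 1887 → March 24, 1888: 366 days (1888 is a leap year).
March 24, 1888 → March 24, 1889: 365 days.
March 1889: 31 − 24 = 7 days remain.
Then April (30), May (31), June (30), July (31), August (31), September (30): 30 + 31 + 30 + 31 + 31 + 30 = 183 days.
October 1–31, 1889: 31 days.
Residual: 221 days.
Total: 2413 days.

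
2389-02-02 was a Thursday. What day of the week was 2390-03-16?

February 2389: 28 − 2 = 26 days remain (2389 is not a leap year, so February has 28 days).
Then 12 full months totalling 365 days.
March 1–16, 2390: 16 days.
Total: 26 + 365 + 16 = 407 days.
407 mod 7 = 1, so 1 day after Thursday is Friday.

Friday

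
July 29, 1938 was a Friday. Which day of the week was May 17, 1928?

Count forward from the earlier date (May 17, 1928) to the later (July 29, 1938):
Day-of-year of May 17, 1928: 138.
Day-of-year of July 29, 1938: 210.
1928 has 366 days, so 366 − 138 = 228 days remain in 1928.
Full years 1929–1937: 7 common + 2 leap = 7×365 + 2×366 = 3287 days.
Total: 228 + 3287 + 210 = 3725 days.
3725 mod 7 = 1, so 1 day before Friday is Thursday.

Thursday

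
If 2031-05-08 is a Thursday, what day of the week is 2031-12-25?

Thursday

May 2031: 31 − 8 = 23 days remain.
Then June (30), July (31), August (31), September (30), October (31), November (30): 30 + 31 + 31 + 30 + 31 + 30 = 183 days.
December 1–25, 2031: 25 days.
Total: 23 + 183 + 25 = 231 days.
231 is a multiple of 7, so 2031-12-25 falls on the same weekday: Thursday.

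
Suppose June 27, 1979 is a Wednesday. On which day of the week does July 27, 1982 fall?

Day-of-year of June 27, 1979: 178.
Day-of-year of July 27, 1982: 208.
1979 has 365 days, so 365 − 178 = 187 days remain in 1979.
Full years: 1980: 366; 1981: 365. Sum = 731.
Total: 187 + 731 + 208 = 1126 days.
1126 mod 7 = 6, so 6 days after Wednesday is Tuesday.

Tuesday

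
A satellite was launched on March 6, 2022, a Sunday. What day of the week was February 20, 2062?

Day-of-year of March 6, 2022: 65.
Day-of-year of February 20, 2062: 51.
2022 has 365 days, so 365 − 65 = 300 days remain in 2022.
Full years 2023–2061: 29 common + 10 leap = 29×365 + 10×366 = 14245 days.
Total: 300 + 14245 + 51 = 14596 days.
14596 mod 7 = 1, so 1 day after Sunday is Monday.

Monday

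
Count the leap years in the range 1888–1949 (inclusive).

15

Years divisible by 4: 1888, 1892, …, 1948 — 16 in all.
Of these, 1900 is divisible by 100 but not 400, so not leap.
Leap years: 16 − 1 = 15.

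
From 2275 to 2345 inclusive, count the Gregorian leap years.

17

Years divisible by 4: 2276, 2280, …, 2344 — 18 in all.
Of these, 2300 is divisible by 100 but not 400, so not leap.
Leap years: 18 − 1 = 17.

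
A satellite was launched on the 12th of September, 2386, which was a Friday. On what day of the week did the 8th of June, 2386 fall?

Sunday

Count forward from the earlier date (June 8, 2386) to the later (September 12, 2386):
June 2386: 30 − 8 = 22 days remain.
Then July (31), August (31): 31 + 31 = 62 days.
September 1–12, 2386: 12 days.
Total: 22 + 62 + 12 = 96 days.
96 mod 7 = 5, so 5 days before Friday is Sunday.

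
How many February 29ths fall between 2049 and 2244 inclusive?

Years divisible by 4: 2052, 2056, …, 2244 — 49 in all.
Of these, 2100, 2200 are divisible by 100 but not 400, so not leap.
Leap years: 49 − 2 = 47.

47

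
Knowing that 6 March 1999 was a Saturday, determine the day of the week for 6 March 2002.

Wednesday

March 6, 1999 → March 6, 2000: 366 days (2000 is a leap year (divisible by 400)).
March 6, 2000 → March 6, 2001: 365 days.
March 6, 2001 → March 6, 2002: 365 days.
Total: 1096 days.
1096 mod 7 = 4, so 4 days after Saturday is Wednesday.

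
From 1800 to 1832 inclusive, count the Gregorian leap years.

Years divisible by 4 in [1800, 1832]: 1800, 1804, 1808, 1812, 1816, 1820, 1824, 1828, 1832.
Of these, 1800 is divisible by 100 but not 400, so not leap.
Leap years: 9 − 1 = 8.

8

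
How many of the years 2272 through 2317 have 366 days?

Years divisible by 4 in [2272, 2317]: 2272, 2276, 2280, 2284, 2288, 2292, 2296, 2300, 2304, 2308, 2312, 2316.
Of these, 2300 is divisible by 100 but not 400, so not leap.
Leap years: 12 − 1 = 11.

11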